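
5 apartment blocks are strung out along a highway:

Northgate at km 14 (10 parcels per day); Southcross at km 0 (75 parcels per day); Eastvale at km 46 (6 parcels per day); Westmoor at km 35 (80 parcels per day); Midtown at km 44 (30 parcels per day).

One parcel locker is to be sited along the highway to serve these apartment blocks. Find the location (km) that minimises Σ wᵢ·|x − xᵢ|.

For a sum of weighted absolute distances on a line, the optimum is the weighted median (not the mean). Total weight W = 201; half-weight = 100.5.
Sort by position and accumulate weight:
  km 0 (Southcross, w=75) → cum 75
  km 14 (Northgate, w=10) → cum 85
  km 35 (Westmoor, w=80) → cum 165  ≥ 100.5 → median here
  km 44 (Midtown, w=30) → cum 195
  km 46 (Eastvale, w=6) → cum 201
Optimal location: km 35.

x = 35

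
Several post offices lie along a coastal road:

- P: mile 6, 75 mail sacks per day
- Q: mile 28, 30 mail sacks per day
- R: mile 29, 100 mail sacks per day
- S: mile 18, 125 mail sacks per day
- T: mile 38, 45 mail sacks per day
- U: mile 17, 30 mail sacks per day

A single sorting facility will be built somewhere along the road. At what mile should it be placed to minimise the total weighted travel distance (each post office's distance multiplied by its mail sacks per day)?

For a sum of weighted absolute distances on a line, the optimum is the weighted median (not the mean). Total weight W = 405; half-weight = 202.5.
Sort by position and accumulate weight:
  mile 6 (P, w=75) → cum 75
  mile 17 (U, w=30) → cum 105
  mile 18 (S, w=125) → cum 230  ≥ 202.5 → median here
  mile 28 (Q, w=30) → cum 260
  mile 29 (R, w=100) → cum 360
  mile 38 (T, w=45) → cum 405
Optimal location: mile 18.

x = 18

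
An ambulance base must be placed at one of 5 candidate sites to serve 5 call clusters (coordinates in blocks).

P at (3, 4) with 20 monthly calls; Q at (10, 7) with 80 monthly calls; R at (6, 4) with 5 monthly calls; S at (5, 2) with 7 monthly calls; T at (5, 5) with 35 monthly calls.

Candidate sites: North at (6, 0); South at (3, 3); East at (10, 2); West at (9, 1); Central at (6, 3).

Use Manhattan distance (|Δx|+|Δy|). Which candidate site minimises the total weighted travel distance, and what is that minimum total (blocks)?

Total weighted distance at each candidate:
  North (6, 0): total = 1271
  South (3, 3): total = 1081
  East (10, 2): total = 925
  West (9, 1): total = 1085
  Central (6, 3): total = 844
Minimum is at Central with total 844 blocks.

Central, total 844 blocks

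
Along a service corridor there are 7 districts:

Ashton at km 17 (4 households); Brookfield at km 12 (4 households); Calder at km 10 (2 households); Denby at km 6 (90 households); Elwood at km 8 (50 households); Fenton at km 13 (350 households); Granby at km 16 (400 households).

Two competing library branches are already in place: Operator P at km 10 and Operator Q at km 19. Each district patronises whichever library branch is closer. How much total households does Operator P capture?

496

The indifferent point is the midpoint (10+19)/2 = 14.5; districts left of it (closer to Operator P at 10) go to Operator P, those right go to Operator Q.
  Denby at 6 (w=90) → Operator P
  Elwood at 8 (w=50) → Operator P
  Calder at 10 (w=2) → Operator P
  Brookfield at 12 (w=4) → Operator P
  Fenton at 13 (w=350) → Operator P
  Granby at 16 (w=400) → Operator Q
  Ashton at 17 (w=4) → Operator Q
Operator P captures 496; Operator Q captures 404.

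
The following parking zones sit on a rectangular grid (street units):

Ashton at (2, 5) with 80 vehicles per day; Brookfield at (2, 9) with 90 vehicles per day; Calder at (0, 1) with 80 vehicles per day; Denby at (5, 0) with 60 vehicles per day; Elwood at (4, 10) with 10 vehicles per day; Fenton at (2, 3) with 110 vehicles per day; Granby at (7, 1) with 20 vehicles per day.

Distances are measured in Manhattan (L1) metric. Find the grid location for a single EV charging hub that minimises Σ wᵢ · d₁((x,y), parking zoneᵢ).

Manhattan distance separates: Σwᵢ(|x−xᵢ|+|y−yᵢ|) = Σwᵢ|x−xᵢ| + Σwᵢ|y−yᵢ|, so x and y are optimised independently as 1-D weighted medians.
Total weight W = 450; half = 225.
x-coordinate, sorted with cumulative weight:
  x=0 (Calder, w=80) cum 80
  x=2 (Ashton, w=80) cum 160
  x=2 (Brookfield, w=90) cum 250  ← median
  x=2 (Fenton, w=110) cum 360
  x=4 (Elwood, w=10) cum 370
  x=5 (Denby, w=60) cum 430
  x=7 (Granby, w=20) cum 450
⇒ x* = 2
y-coordinate, sorted with cumulative weight:
  y=0 (Denby, w=60) cum 60
  y=1 (Calder, w=80) cum 140
  y=1 (Granby, w=20) cum 160
  y=3 (Fenton, w=110) cum 270  ← median
  y=5 (Ashton, w=80) cum 350
  y=9 (Brookfield, w=90) cum 440
  y=10 (Elwood, w=10) cum 450
⇒ y* = 3

(2, 3)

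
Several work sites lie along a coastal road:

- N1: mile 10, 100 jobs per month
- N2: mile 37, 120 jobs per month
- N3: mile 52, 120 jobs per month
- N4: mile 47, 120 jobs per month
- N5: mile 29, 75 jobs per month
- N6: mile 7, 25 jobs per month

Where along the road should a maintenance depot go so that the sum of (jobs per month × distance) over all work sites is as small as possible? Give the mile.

x = 37

For a sum of weighted absolute distances on a line, the optimum is the weighted median (not the mean). Total weight W = 560; half-weight = 280.
Sort by position and accumulate weight:
  mile 7 (N6, w=25) → cum 25
  mile 10 (N1, w=100) → cum 125
  mile 29 (N5, w=75) → cum 200
  mile 37 (N2, w=120) → cum 320  ≥ 280 → median here
  mile 47 (N4, w=120) → cum 440
  mile 52 (N3, w=120) → cum 560
Optimal location: mile 37.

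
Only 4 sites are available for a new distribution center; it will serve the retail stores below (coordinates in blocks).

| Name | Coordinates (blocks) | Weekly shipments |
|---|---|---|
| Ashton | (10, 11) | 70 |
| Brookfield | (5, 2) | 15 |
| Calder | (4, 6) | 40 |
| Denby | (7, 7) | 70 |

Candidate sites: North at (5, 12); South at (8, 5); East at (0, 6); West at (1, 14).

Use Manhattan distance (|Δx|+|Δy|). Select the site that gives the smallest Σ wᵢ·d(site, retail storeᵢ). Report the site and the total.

Total weighted distance at each candidate:
  North (5, 12): total = 1340
  South (8, 5): total = 1060
  East (0, 6): total = 1905
  West (1, 14): total = 2430
Minimum is at South with total 1060 blocks.

South, total 1060 blocks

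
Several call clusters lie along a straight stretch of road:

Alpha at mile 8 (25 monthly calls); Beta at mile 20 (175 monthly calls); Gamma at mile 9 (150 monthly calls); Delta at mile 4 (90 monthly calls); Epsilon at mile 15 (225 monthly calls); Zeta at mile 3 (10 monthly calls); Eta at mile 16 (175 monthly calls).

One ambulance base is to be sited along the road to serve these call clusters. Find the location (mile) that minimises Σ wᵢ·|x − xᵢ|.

x = 15

For a sum of weighted absolute distances on a line, the optimum is the weighted median (not the mean). Total weight W = 850; half-weight = 425.
Sort by position and accumulate weight:
  mile 3 (Zeta, w=10) → cum 10
  mile 4 (Delta, w=90) → cum 100
  mile 8 (Alpha, w=25) → cum 125
  mile 9 (Gamma, w=150) → cum 275
  mile 15 (Epsilon, w=225) → cum 500  ≥ 425 → median here
  mile 16 (Eta, w=175) → cum 675
  mile 20 (Beta, w=175) → cum 850
Optimal location: mile 15.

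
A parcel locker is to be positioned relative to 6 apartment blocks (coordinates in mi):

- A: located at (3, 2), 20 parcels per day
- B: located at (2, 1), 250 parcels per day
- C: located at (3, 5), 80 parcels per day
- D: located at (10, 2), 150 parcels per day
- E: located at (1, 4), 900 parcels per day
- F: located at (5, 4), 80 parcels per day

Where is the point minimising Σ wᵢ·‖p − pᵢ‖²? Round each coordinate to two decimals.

(2.43, 3.32)

The minimiser of Σwᵢ‖p−pᵢ‖² is the weighted centroid p* = (Σwᵢpᵢ)/(Σwᵢ).
Σwᵢ = 1480.
Σwᵢxᵢ = 20·3 + 250·2 + 80·3 + 150·10 + 900·1 + 80·5 = 3600.
Σwᵢyᵢ = 20·2 + 250·1 + 80·5 + 150·2 + 900·4 + 80·4 = 4910.
x* = 3600/1480 = 2.43, y* = 4910/1480 = 3.32.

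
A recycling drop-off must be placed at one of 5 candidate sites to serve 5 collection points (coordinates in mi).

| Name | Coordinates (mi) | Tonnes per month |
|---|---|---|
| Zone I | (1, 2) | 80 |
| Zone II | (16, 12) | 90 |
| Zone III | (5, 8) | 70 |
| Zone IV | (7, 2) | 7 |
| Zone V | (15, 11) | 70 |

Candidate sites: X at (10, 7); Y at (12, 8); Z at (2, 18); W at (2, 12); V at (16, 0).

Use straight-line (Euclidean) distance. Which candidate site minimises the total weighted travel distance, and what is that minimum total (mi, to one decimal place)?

Total weighted distance at each candidate:
  X (10, 7): total = 2372.5
  Y (12, 8): total = 2353.2
  Z (2, 18): total = 4535.0
  W (2, 12): total = 3404.9
  V (16, 0): total = 4080.4
Minimum is at Y with total 2353.2 mi.

Y, total 2353.2 mi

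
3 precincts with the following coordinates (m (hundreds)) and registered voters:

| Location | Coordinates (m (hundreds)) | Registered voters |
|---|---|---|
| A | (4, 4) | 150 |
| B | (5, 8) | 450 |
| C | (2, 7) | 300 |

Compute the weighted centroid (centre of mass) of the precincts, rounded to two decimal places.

The minimiser of Σwᵢ‖p−pᵢ‖² is the weighted centroid p* = (Σwᵢpᵢ)/(Σwᵢ).
Σwᵢ = 900.
Σwᵢxᵢ = 150·4 + 450·5 + 300·2 = 3450.
Σwᵢyᵢ = 150·4 + 450·8 + 300·7 = 6300.
x* = 3450/900 = 3.83, y* = 6300/900 = 7.00.

(3.83, 7.00)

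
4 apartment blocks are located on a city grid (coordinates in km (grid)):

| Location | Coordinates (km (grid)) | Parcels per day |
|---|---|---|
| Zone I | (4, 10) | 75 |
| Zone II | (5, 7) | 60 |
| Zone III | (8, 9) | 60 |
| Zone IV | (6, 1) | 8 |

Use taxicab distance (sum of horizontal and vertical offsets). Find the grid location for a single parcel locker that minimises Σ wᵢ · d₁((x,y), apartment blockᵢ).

Manhattan distance separates: Σwᵢ(|x−xᵢ|+|y−yᵢ|) = Σwᵢ|x−xᵢ| + Σwᵢ|y−yᵢ|, so x and y are optimised independently as 1-D weighted medians.
Total weight W = 203; half = 101.5.
x-coordinate, sorted with cumulative weight:
  x=4 (Zone I, w=75) cum 75
  x=5 (Zone II, w=60) cum 135  ← median
  x=6 (Zone IV, w=8) cum 143
  x=8 (Zone III, w=60) cum 203
⇒ x* = 5
y-coordinate, sorted with cumulative weight:
  y=1 (Zone IV, w=8) cum 8
  y=7 (Zone II, w=60) cum 68
  y=9 (Zone III, w=60) cum 128  ← median
  y=10 (Zone I, w=75) cum 203
⇒ y* = 9

(5, 9)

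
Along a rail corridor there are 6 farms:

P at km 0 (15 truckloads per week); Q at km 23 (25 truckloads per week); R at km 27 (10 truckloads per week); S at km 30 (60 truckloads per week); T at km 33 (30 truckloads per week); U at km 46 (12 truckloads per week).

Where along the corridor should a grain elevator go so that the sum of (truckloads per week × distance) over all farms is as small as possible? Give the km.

x = 30

For a sum of weighted absolute distances on a line, the optimum is the weighted median (not the mean). Total weight W = 152; half-weight = 76.
Sort by position and accumulate weight:
  km 0 (P, w=15) → cum 15
  km 23 (Q, w=25) → cum 40
  km 27 (R, w=10) → cum 50
  km 30 (S, w=60) → cum 110  ≥ 76 → median here
  km 33 (T, w=30) → cum 140
  km 46 (U, w=12) → cum 152
Optimal location: km 30.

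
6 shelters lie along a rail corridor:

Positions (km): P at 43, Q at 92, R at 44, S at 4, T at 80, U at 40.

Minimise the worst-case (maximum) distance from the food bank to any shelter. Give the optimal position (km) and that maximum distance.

The 1-center on a line is the midpoint of the two extreme points: leftmost at 4, rightmost at 92.
Optimal location = (4 + 92)/2 = 48; maximum distance = (92 − 4)/2 = 44.

location 48, max distance 44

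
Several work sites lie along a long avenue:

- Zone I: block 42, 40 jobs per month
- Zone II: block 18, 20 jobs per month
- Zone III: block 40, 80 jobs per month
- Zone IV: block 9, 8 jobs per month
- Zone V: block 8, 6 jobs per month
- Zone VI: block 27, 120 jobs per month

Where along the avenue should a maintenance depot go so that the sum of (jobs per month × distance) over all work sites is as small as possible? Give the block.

x = 27

For a sum of weighted absolute distances on a line, the optimum is the weighted median (not the mean). Total weight W = 274; half-weight = 137.
Sort by position and accumulate weight:
  block 8 (Zone V, w=6) → cum 6
  block 9 (Zone IV, w=8) → cum 14
  block 18 (Zone II, w=20) → cum 34
  block 27 (Zone VI, w=120) → cum 154  ≥ 137 → median here
  block 40 (Zone III, w=80) → cum 234
  block 42 (Zone I, w=40) → cum 274
Optimal location: block 27.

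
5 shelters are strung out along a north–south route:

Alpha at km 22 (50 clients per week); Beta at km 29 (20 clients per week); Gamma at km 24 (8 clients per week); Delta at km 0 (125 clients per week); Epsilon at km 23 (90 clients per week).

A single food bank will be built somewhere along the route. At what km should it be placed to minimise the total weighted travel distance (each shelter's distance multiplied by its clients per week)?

For a sum of weighted absolute distances on a line, the optimum is the weighted median (not the mean). Total weight W = 293; half-weight = 146.5.
Sort by position and accumulate weight:
  km 0 (Delta, w=125) → cum 125
  km 22 (Alpha, w=50) → cum 175  ≥ 146.5 → median here
  km 23 (Epsilon, w=90) → cum 265
  km 24 (Gamma, w=8) → cum 273
  km 29 (Beta, w=20) → cum 293
Optimal location: km 22.

x = 22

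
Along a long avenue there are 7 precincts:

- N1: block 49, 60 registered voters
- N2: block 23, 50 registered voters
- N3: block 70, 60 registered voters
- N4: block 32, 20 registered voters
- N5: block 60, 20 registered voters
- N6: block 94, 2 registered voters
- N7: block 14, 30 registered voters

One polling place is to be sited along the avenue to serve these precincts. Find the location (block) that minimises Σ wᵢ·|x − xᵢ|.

For a sum of weighted absolute distances on a line, the optimum is the weighted median (not the mean). Total weight W = 242; half-weight = 121.
Sort by position and accumulate weight:
  block 14 (N7, w=30) → cum 30
  block 23 (N2, w=50) → cum 80
  block 32 (N4, w=20) → cum 100
  block 49 (N1, w=60) → cum 160  ≥ 121 → median here
  block 60 (N5, w=20) → cum 180
  block 70 (N3, w=60) → cum 240
  block 94 (N6, w=2) → cum 242
Optimal location: block 49.

x = 49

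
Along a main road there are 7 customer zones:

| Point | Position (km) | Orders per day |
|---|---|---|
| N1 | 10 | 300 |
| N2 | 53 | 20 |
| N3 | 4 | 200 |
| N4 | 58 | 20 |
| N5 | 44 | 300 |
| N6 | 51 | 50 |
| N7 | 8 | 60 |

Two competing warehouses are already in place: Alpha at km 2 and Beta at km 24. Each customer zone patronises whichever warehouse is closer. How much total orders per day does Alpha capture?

The indifferent point is the midpoint (2+24)/2 = 13; customer zones left of it (closer to Alpha at 2) go to Alpha, those right go to Beta.
  N3 at 4 (w=200) → Alpha
  N7 at 8 (w=60) → Alpha
  N1 at 10 (w=300) → Alpha
  N5 at 44 (w=300) → Beta
  N6 at 51 (w=50) → Beta
  N2 at 53 (w=20) → Beta
  N4 at 58 (w=20) → Beta
Alpha captures 560; Beta captures 390.

560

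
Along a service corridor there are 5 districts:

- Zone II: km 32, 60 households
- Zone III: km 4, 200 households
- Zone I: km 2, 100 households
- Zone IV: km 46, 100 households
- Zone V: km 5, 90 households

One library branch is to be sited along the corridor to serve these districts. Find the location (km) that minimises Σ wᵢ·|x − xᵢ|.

x = 4

For a sum of weighted absolute distances on a line, the optimum is the weighted median (not the mean). Total weight W = 550; half-weight = 275.
Sort by position and accumulate weight:
  km 2 (Zone I, w=100) → cum 100
  km 4 (Zone III, w=200) → cum 300  ≥ 275 → median here
  km 5 (Zone V, w=90) → cum 390
  km 32 (Zone II, w=60) → cum 450
  km 46 (Zone IV, w=100) → cum 550
Optimal location: km 4.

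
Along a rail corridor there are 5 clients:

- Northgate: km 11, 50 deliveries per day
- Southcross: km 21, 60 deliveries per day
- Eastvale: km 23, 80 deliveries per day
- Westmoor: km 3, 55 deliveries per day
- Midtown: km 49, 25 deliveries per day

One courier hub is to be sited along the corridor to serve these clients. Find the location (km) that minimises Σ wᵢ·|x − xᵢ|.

For a sum of weighted absolute distances on a line, the optimum is the weighted median (not the mean). Total weight W = 270; half-weight = 135.
Sort by position and accumulate weight:
  km 3 (Westmoor, w=55) → cum 55
  km 11 (Northgate, w=50) → cum 105
  km 21 (Southcross, w=60) → cum 165  ≥ 135 → median here
  km 23 (Eastvale, w=80) → cum 245
  km 49 (Midtown, w=25) → cum 270
Optimal location: km 21.

x = 21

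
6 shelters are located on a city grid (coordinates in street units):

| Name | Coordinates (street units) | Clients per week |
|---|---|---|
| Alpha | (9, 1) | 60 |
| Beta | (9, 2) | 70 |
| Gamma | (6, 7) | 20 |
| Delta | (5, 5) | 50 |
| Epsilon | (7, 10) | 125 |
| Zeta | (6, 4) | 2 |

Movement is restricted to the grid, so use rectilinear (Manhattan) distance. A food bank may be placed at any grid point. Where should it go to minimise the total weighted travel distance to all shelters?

Manhattan distance separates: Σwᵢ(|x−xᵢ|+|y−yᵢ|) = Σwᵢ|x−xᵢ| + Σwᵢ|y−yᵢ|, so x and y are optimised independently as 1-D weighted medians.
Total weight W = 327; half = 163.5.
x-coordinate, sorted with cumulative weight:
  x=5 (Delta, w=50) cum 50
  x=6 (Gamma, w=20) cum 70
  x=6 (Zeta, w=2) cum 72
  x=7 (Epsilon, w=125) cum 197  ← median
  x=9 (Alpha, w=60) cum 257
  x=9 (Beta, w=70) cum 327
⇒ x* = 7
y-coordinate, sorted with cumulative weight:
  y=1 (Alpha, w=60) cum 60
  y=2 (Beta, w=70) cum 130
  y=4 (Zeta, w=2) cum 132
  y=5 (Delta, w=50) cum 182  ← median
  y=7 (Gamma, w=20) cum 202
  y=10 (Epsilon, w=125) cum 327
⇒ y* = 5

(7, 5)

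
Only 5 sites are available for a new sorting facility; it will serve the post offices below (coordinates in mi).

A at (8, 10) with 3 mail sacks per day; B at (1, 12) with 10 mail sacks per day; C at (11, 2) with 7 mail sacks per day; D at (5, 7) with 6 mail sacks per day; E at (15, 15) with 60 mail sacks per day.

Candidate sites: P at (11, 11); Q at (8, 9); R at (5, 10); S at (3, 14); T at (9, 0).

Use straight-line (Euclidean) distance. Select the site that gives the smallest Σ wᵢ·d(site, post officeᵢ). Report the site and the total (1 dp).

P, total 555.7 mi

Total weighted distance at each candidate:
  P (11, 11): total = 555.7
  Q (8, 9): total = 707.3
  R (5, 10): total = 812.5
  S (3, 14): total = 914.6
  T (9, 0): total = 1211.9
Minimum is at P with total 555.7 mi.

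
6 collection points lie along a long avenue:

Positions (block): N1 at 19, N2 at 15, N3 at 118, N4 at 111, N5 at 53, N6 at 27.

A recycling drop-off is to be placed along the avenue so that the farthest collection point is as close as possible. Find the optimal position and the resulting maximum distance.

The 1-center on a line is the midpoint of the two extreme points: leftmost at 15, rightmost at 118.
Optimal location = (15 + 118)/2 = 66.5; maximum distance = (118 − 15)/2 = 51.5.

location 66.5, max distance 51.5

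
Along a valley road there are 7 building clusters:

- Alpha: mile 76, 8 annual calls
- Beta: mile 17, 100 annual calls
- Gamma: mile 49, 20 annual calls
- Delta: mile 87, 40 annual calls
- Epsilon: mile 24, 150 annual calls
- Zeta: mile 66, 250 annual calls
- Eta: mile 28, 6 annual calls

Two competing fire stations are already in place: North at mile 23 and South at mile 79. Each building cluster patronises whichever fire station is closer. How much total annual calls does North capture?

The indifferent point is the midpoint (23+79)/2 = 51; building clusters left of it (closer to North at 23) go to North, those right go to South.
  Beta at 17 (w=100) → North
  Epsilon at 24 (w=150) → North
  Eta at 28 (w=6) → North
  Gamma at 49 (w=20) → North
  Zeta at 66 (w=250) → South
  Alpha at 76 (w=8) → South
  Delta at 87 (w=40) → South
North captures 276; South captures 298.

276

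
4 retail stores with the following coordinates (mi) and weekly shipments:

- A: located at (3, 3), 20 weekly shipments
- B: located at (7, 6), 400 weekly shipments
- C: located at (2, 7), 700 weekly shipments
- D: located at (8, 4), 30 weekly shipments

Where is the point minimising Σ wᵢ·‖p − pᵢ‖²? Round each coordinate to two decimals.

(3.91, 6.50)

The minimiser of Σwᵢ‖p−pᵢ‖² is the weighted centroid p* = (Σwᵢpᵢ)/(Σwᵢ).
Σwᵢ = 1150.
Σwᵢxᵢ = 20·3 + 400·7 + 700·2 + 30·8 = 4500.
Σwᵢyᵢ = 20·3 + 400·6 + 700·7 + 30·4 = 7480.
x* = 4500/1150 = 3.91, y* = 7480/1150 = 6.50.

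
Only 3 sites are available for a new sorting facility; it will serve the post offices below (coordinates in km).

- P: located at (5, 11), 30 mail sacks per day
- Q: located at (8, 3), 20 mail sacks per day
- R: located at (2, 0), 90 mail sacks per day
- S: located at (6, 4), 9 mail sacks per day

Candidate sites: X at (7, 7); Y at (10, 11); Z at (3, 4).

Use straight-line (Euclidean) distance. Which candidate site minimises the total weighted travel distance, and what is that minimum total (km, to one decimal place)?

Total weighted distance at each candidate:
  X (7, 7): total = 1019.3
  Y (10, 11): total = 1611.6
  Z (3, 4): total = 718.5
Minimum is at Z with total 718.5 km.

Z, total 718.5 km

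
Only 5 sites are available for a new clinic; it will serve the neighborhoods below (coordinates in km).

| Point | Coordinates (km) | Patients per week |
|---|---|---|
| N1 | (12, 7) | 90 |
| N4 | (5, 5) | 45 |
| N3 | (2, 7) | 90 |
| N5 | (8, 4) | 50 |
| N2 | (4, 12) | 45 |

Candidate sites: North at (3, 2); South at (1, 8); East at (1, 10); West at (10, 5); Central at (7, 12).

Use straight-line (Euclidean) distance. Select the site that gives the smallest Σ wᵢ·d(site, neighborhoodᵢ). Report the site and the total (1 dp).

Total weighted distance at each candidate:
  North (3, 2): total = 2269.3
  South (1, 8): total = 1974.5
  East (1, 10): total = 2222.1
  West (10, 5): total = 1748.4
  Central (7, 12): total = 2138.5
Minimum is at West with total 1748.4 km.

West, total 1748.4 km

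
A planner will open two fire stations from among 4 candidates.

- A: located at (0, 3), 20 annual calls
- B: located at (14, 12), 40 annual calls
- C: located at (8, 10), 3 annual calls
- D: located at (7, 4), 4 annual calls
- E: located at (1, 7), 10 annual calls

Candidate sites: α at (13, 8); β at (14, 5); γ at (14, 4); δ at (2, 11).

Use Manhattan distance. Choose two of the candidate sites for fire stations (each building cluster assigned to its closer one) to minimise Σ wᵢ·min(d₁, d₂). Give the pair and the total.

{α, δ}, total 511

Evaluate every pair (each demand assigned to the nearer of the two):
  {α, δ}: total = 511
  {β, δ}: total = 583
  {γ, δ}: total = 619
  {α, γ}: total = 679
  {α, β}: total = 703
  {β, γ}: total = 791
Best pair: {α, δ} with total 511.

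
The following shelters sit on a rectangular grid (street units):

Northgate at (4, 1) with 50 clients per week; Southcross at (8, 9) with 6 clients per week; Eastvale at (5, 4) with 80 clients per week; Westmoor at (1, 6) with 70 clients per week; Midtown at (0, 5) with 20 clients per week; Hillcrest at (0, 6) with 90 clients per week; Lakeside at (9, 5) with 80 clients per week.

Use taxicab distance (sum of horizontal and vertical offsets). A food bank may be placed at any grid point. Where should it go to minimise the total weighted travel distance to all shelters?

(4, 5)

Manhattan distance separates: Σwᵢ(|x−xᵢ|+|y−yᵢ|) = Σwᵢ|x−xᵢ| + Σwᵢ|y−yᵢ|, so x and y are optimised independently as 1-D weighted medians.
Total weight W = 396; half = 198.
x-coordinate, sorted with cumulative weight:
  x=0 (Midtown, w=20) cum 20
  x=0 (Hillcrest, w=90) cum 110
  x=1 (Westmoor, w=70) cum 180
  x=4 (Northgate, w=50) cum 230  ← median
  x=5 (Eastvale, w=80) cum 310
  x=8 (Southcross, w=6) cum 316
  x=9 (Lakeside, w=80) cum 396
⇒ x* = 4
y-coordinate, sorted with cumulative weight:
  y=1 (Northgate, w=50) cum 50
  y=4 (Eastvale, w=80) cum 130
  y=5 (Midtown, w=20) cum 150
  y=5 (Lakeside, w=80) cum 230  ← median
  y=6 (Westmoor, w=70) cum 300
  y=6 (Hillcrest, w=90) cum 390
  y=9 (Southcross, w=6) cum 396
⇒ y* = 5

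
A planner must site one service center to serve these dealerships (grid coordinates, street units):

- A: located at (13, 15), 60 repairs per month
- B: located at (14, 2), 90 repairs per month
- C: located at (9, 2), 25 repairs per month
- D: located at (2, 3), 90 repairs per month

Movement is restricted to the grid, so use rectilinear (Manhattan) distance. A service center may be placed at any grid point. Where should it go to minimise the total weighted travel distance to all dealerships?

Manhattan distance separates: Σwᵢ(|x−xᵢ|+|y−yᵢ|) = Σwᵢ|x−xᵢ| + Σwᵢ|y−yᵢ|, so x and y are optimised independently as 1-D weighted medians.
Total weight W = 265; half = 132.5.
x-coordinate, sorted with cumulative weight:
  x=2 (D, w=90) cum 90
  x=9 (C, w=25) cum 115
  x=13 (A, w=60) cum 175  ← median
  x=14 (B, w=90) cum 265
⇒ x* = 13
y-coordinate, sorted with cumulative weight:
  y=2 (B, w=90) cum 90
  y=2 (C, w=25) cum 115
  y=3 (D, w=90) cum 205  ← median
  y=15 (A, w=60) cum 265
⇒ y* = 3

(13, 3)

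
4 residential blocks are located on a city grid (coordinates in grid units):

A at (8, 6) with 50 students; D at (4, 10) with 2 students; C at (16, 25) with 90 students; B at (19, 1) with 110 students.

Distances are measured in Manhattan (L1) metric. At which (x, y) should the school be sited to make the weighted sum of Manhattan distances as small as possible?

Manhattan distance separates: Σwᵢ(|x−xᵢ|+|y−yᵢ|) = Σwᵢ|x−xᵢ| + Σwᵢ|y−yᵢ|, so x and y are optimised independently as 1-D weighted medians.
Total weight W = 252; half = 126.
x-coordinate, sorted with cumulative weight:
  x=4 (D, w=2) cum 2
  x=8 (A, w=50) cum 52
  x=16 (C, w=90) cum 142  ← median
  x=19 (B, w=110) cum 252
⇒ x* = 16
y-coordinate, sorted with cumulative weight:
  y=1 (B, w=110) cum 110
  y=6 (A, w=50) cum 160  ← median
  y=10 (D, w=2) cum 162
  y=25 (C, w=90) cum 252
⇒ y* = 6

(16, 6)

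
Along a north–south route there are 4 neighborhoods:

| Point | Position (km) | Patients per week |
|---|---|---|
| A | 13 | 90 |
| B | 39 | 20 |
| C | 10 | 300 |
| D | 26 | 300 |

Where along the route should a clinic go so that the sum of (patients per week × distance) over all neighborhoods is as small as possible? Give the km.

x = 13

For a sum of weighted absolute distances on a line, the optimum is the weighted median (not the mean). Total weight W = 710; half-weight = 355.
Sort by position and accumulate weight:
  km 10 (C, w=300) → cum 300
  km 13 (A, w=90) → cum 390  ≥ 355 → median here
  km 26 (D, w=300) → cum 690
  km 39 (B, w=20) → cum 710
Optimal location: km 13.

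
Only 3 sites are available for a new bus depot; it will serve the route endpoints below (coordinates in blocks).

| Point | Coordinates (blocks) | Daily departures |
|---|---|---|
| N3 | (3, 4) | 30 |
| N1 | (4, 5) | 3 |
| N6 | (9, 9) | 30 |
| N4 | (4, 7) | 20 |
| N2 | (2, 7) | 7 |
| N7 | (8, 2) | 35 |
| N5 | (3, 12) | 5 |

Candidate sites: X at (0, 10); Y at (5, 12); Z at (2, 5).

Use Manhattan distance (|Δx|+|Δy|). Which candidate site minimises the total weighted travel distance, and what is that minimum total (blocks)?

Total weighted distance at each candidate:
  X (0, 10): total = 1357
  Y (5, 12): total = 1175
  Z (2, 5): total = 845
Minimum is at Z with total 845 blocks.

Z, total 845 blocks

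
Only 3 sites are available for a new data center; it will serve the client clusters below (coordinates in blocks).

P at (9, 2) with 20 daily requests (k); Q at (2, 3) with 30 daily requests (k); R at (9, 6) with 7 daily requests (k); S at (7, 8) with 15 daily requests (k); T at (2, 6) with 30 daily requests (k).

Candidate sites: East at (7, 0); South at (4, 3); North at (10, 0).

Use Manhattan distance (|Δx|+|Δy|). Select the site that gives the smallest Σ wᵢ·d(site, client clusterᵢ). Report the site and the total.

Total weighted distance at each candidate:
  East (7, 0): total = 826
  South (4, 3): total = 506
  North (10, 0): total = 1024
Minimum is at South with total 506 blocks.

South, total 506 blocks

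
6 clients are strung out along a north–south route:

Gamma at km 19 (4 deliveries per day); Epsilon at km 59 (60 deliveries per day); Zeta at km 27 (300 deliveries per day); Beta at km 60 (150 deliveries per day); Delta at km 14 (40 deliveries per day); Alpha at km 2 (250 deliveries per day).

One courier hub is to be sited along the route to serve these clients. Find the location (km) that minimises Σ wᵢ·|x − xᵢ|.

For a sum of weighted absolute distances on a line, the optimum is the weighted median (not the mean). Total weight W = 804; half-weight = 402.
Sort by position and accumulate weight:
  km 2 (Alpha, w=250) → cum 250
  km 14 (Delta, w=40) → cum 290
  km 19 (Gamma, w=4) → cum 294
  km 27 (Zeta, w=300) → cum 594  ≥ 402 → median here
  km 59 (Epsilon, w=60) → cum 654
  km 60 (Beta, w=150) → cum 804
Optimal location: km 27.

x = 27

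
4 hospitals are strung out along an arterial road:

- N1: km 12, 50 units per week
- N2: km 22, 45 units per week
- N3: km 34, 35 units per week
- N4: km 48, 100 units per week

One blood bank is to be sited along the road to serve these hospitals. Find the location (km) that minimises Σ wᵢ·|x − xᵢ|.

x = 34

For a sum of weighted absolute distances on a line, the optimum is the weighted median (not the mean). Total weight W = 230; half-weight = 115.
Sort by position and accumulate weight:
  km 12 (N1, w=50) → cum 50
  km 22 (N2, w=45) → cum 95
  km 34 (N3, w=35) → cum 130  ≥ 115 → median here
  km 48 (N4, w=100) → cum 230
Optimal location: km 34.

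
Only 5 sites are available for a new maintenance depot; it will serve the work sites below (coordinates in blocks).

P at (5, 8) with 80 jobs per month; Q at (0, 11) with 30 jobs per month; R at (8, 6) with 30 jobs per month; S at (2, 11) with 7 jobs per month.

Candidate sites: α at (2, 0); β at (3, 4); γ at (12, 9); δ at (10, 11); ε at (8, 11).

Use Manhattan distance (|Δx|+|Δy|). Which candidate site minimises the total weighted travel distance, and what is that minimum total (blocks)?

ε, total 912 blocks

Total weighted distance at each candidate:
  α (2, 0): total = 1707
  β (3, 4): total = 1046
  γ (12, 9): total = 1354
  δ (10, 11): total = 1206
  ε (8, 11): total = 912
Minimum is at ε with total 912 blocks.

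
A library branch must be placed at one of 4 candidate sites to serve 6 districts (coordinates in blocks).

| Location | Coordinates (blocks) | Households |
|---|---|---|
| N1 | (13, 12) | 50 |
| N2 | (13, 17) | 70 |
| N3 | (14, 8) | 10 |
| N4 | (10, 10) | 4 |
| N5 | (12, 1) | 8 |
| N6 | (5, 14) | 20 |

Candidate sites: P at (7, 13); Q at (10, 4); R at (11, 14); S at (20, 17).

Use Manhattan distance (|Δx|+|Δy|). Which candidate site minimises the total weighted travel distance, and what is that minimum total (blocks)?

R, total 892 blocks

Total weighted distance at each candidate:
  P (7, 13): total = 1390
  Q (10, 4): total = 2114
  R (11, 14): total = 892
  S (20, 17): total = 1860
Minimum is at R with total 892 blocks.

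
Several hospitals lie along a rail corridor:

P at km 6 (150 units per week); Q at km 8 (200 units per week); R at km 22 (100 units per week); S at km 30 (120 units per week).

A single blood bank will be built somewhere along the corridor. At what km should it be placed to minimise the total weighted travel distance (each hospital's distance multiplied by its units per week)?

For a sum of weighted absolute distances on a line, the optimum is the weighted median (not the mean). Total weight W = 570; half-weight = 285.
Sort by position and accumulate weight:
  km 6 (P, w=150) → cum 150
  km 8 (Q, w=200) → cum 350  ≥ 285 → median here
  km 22 (R, w=100) → cum 450
  km 30 (S, w=120) → cum 570
Optimal location: km 8.

x = 8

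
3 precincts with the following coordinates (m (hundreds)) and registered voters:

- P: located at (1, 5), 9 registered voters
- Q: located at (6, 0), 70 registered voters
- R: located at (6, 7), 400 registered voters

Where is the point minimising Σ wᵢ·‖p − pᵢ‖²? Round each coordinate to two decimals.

(5.91, 5.94)

The minimiser of Σwᵢ‖p−pᵢ‖² is the weighted centroid p* = (Σwᵢpᵢ)/(Σwᵢ).
Σwᵢ = 479.
Σwᵢxᵢ = 9·1 + 70·6 + 400·6 = 2829.
Σwᵢyᵢ = 9·5 + 70·0 + 400·7 = 2845.
x* = 2829/479 = 5.91, y* = 2845/479 = 5.94.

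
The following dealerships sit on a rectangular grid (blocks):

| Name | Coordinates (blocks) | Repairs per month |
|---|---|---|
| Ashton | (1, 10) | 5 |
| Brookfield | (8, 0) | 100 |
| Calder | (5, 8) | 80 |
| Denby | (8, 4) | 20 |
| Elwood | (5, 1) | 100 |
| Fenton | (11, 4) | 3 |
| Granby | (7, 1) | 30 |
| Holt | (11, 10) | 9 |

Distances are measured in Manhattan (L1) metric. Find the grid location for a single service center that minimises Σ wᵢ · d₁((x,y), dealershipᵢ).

(5, 1)

Manhattan distance separates: Σwᵢ(|x−xᵢ|+|y−yᵢ|) = Σwᵢ|x−xᵢ| + Σwᵢ|y−yᵢ|, so x and y are optimised independently as 1-D weighted medians.
Total weight W = 347; half = 173.5.
x-coordinate, sorted with cumulative weight:
  x=1 (Ashton, w=5) cum 5
  x=5 (Calder, w=80) cum 85
  x=5 (Elwood, w=100) cum 185  ← median
  x=7 (Granby, w=30) cum 215
  x=8 (Brookfield, w=100) cum 315
  x=8 (Denby, w=20) cum 335
  x=11 (Fenton, w=3) cum 338
  x=11 (Holt, w=9) cum 347
⇒ x* = 5
y-coordinate, sorted with cumulative weight:
  y=0 (Brookfield, w=100) cum 100
  y=1 (Elwood, w=100) cum 200  ← median
  y=1 (Granby, w=30) cum 230
  y=4 (Denby, w=20) cum 250
  y=4 (Fenton, w=3) cum 253
  y=8 (Calder, w=80) cum 333
  y=10 (Ashton, w=5) cum 338
  y=10 (Holt, w=9) cum 347
⇒ y* = 1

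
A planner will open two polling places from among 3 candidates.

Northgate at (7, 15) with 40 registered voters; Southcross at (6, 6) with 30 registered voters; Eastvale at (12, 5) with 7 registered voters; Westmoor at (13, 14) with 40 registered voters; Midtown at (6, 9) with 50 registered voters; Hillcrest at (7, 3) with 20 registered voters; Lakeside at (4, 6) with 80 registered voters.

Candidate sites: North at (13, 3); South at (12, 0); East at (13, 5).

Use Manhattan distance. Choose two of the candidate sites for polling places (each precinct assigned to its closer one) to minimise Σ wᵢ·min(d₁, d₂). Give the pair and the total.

Evaluate every pair (each demand assigned to the nearer of the two):
  {North, East}: total = 2717
  {South, East}: total = 2757
  {North, South}: total = 3211
Best pair: {North, East} with total 2717.

{North, East}, total 2717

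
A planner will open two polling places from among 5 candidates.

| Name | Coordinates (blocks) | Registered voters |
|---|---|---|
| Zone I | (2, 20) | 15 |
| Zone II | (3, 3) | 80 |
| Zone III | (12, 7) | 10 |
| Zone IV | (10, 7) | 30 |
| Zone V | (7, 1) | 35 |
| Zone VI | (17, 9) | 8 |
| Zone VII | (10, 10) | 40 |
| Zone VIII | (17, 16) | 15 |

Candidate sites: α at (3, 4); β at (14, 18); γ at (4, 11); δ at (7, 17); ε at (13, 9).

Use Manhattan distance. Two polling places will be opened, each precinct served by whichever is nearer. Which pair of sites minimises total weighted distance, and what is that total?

{α, ε}, total 1117

Evaluate every pair (each demand assigned to the nearer of the two):
  {α, ε}: total = 1117
  {α, δ}: total = 1574
  {α, γ}: total = 1580
  {α, β}: total = 1606
  {γ, ε}: total = 1877
  {β, γ}: total = 2211
  {γ, δ}: total = 2280
  {β, ε}: total = 2427
  {δ, ε}: total = 2427
  {β, δ}: total = 3211
Best pair: {α, ε} with total 1117.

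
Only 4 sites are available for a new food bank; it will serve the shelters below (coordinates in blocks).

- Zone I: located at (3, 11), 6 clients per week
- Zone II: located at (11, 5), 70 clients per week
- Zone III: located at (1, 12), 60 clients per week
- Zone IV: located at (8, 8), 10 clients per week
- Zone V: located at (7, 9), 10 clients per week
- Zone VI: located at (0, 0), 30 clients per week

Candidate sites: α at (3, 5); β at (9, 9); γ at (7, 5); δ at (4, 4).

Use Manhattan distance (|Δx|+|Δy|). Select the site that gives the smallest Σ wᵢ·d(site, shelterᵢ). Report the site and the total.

Total weighted distance at each candidate:
  α (3, 5): total = 1536
  β (9, 9): total = 1708
  γ (7, 5): total = 1560
  δ (4, 4): total = 1668
Minimum is at α with total 1536 blocks.

α, total 1536 blocks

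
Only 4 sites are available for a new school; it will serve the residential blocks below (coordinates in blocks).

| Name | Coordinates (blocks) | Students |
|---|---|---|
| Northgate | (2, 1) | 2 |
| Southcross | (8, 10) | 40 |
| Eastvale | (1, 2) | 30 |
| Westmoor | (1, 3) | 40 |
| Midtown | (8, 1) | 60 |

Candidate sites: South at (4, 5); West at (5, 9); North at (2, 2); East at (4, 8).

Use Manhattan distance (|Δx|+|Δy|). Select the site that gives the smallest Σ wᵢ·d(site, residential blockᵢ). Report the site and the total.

Total weighted distance at each candidate:
  South (4, 5): total = 1232
  West (5, 9): total = 1572
  North (2, 2): total = 1092
  East (4, 8): total = 1508
Minimum is at North with total 1092 blocks.

North, total 1092 blocks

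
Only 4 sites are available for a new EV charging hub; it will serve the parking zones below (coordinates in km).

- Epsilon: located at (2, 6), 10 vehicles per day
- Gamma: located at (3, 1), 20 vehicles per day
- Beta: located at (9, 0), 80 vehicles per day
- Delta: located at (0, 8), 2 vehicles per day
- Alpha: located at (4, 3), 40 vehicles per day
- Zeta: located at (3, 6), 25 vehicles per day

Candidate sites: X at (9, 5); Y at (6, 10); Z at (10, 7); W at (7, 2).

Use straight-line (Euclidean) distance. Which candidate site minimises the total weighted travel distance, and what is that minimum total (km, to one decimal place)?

W, total 659.1 km

Total weighted distance at each candidate:
  X (9, 5): total = 1001.4
  Y (6, 10): total = 1510.4
  Z (10, 7): total = 1316.0
  W (7, 2): total = 659.1
Minimum is at W with total 659.1 km.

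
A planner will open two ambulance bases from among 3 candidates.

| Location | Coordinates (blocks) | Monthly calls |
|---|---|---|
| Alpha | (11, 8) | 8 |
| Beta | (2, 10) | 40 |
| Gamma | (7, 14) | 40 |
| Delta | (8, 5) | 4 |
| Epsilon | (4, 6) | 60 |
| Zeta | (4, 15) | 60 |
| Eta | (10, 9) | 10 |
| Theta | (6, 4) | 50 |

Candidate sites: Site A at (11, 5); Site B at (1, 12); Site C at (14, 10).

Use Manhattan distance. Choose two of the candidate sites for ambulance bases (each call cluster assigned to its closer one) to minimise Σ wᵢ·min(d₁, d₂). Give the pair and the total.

Evaluate every pair (each demand assigned to the nearer of the two):
  {Site A, Site B}: total = 1666
  {Site B, Site C}: total = 2124
  {Site A, Site C}: total = 2686
Best pair: {Site A, Site B} with total 1666.

{Site A, Site B}, total 1666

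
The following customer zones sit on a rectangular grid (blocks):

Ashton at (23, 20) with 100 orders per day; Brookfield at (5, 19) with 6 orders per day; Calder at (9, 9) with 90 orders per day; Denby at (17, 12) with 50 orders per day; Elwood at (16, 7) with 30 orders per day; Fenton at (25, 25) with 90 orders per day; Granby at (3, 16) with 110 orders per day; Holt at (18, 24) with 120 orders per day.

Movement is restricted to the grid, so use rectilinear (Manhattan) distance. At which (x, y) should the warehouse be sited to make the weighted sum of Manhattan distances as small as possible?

(18, 20)

Manhattan distance separates: Σwᵢ(|x−xᵢ|+|y−yᵢ|) = Σwᵢ|x−xᵢ| + Σwᵢ|y−yᵢ|, so x and y are optimised independently as 1-D weighted medians.
Total weight W = 596; half = 298.
x-coordinate, sorted with cumulative weight:
  x=3 (Granby, w=110) cum 110
  x=5 (Brookfield, w=6) cum 116
  x=9 (Calder, w=90) cum 206
  x=16 (Elwood, w=30) cum 236
  x=17 (Denby, w=50) cum 286
  x=18 (Holt, w=120) cum 406  ← median
  x=23 (Ashton, w=100) cum 506
  x=25 (Fenton, w=90) cum 596
⇒ x* = 18
y-coordinate, sorted with cumulative weight:
  y=7 (Elwood, w=30) cum 30
  y=9 (Calder, w=90) cum 120
  y=12 (Denby, w=50) cum 170
  y=16 (Granby, w=110) cum 280
  y=19 (Brookfield, w=6) cum 286
  y=20 (Ashton, w=100) cum 386  ← median
  y=24 (Holt, w=120) cum 506
  y=25 (Fenton, w=90) cum 596
⇒ y* = 20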